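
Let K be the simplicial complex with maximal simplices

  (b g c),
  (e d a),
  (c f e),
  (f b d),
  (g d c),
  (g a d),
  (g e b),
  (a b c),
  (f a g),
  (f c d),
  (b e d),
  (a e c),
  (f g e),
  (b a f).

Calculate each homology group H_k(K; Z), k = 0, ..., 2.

Order the vertices as a < b < c < d < e < f < g. Listing each simplex with vertices in this order, K has dimension 2 with simplices:

  0-simplices (7): a, b, c, d, e, f, g
  1-simplices (21): ab, ac, ad, ae, af, ag, bc, bd, be, bf, bg, cd, ce, cf, cg, de, df, dg, ef, eg, fg
  2-simplices (14): abc, abf, ace, ade, adg, afg, bcg, bde, bdf, beg, cdf, cdg, cef, efg

so the chain groups are C_0 ≅ Z^7, C_1 ≅ Z^21, C_2 ≅ Z^14.

∂_1: C_1 → C_0 maps an edge to its endpoints' difference, ∂[p,q] = q − p.
As a 7×21 matrix over Z this has rank 6, with invariant factors (1,1,1,1,1,1).

Boundary ∂_2: C_2 → C_1 maps a triangle to the signed sum of its edges. For instance
  ∂ade = de − ae + ad,
  ∂bde = de − be + bd.
This gives a 21×14 integer matrix of rank 13; reducing to Smith normal form yields diagonal entries (1,1,1,1,1,1,1,1,1,1,1,1,1).

Now H_k = ker ∂_k / im ∂_{k+1}, so:

  H_0: rank C_0 − rank ∂_1 = 7 − 6 = 1, and the invariant factors of ∂_1 are all 1, so H_0 ≅ Z.
  H_1: rank ker ∂_1 − rank ∂_2 = (21 − 6) − 13 = 2, and the invariant factors of ∂_2 are all 1, so H_1 ≅ Z^2.
  H_2: rank ker ∂_2 − rank ∂_3 = (14 − 13) − 0 = 1, and there is no ∂_3, so H_2 ≅ Z.

(K is a triangulation of the torus T^2.)

H_0 ≅ Z,  H_1 ≅ Z^2,  H_2 ≅ Z.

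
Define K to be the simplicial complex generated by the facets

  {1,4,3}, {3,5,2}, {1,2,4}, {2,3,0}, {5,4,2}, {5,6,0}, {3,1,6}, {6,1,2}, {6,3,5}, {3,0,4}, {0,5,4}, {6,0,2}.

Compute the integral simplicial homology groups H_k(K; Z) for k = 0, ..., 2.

H_0 = Z,  H_1 = Z/2,  H_2 = 0.

We work with the vertex ordering 0 < 1 < 2 < 3 < 4 < 5 < 6. The simplices of K, each written with vertices in increasing order, are:

  0-simplices (7): [0], [1], [2], [3], [4], [5], [6]
  1-simplices (18): [0,2], [0,3], [0,4], [0,5], [0,6], [1,2], [1,3], [1,4], [1,6], [2,3], [2,4], [2,5], [2,6], [3,4], [3,5], [3,6], [4,5], [5,6]
  2-simplices (12): [0,2,3], [0,2,6], [0,3,4], [0,4,5], [0,5,6], [1,2,4], [1,2,6], [1,3,4], [1,3,6], [2,3,5], [2,4,5], [3,5,6]

Hence C_0 ≅ Z^7, C_1 ≅ Z^18, C_2 ≅ Z^12.

∂_1: C_1 → C_0 is given by ∂[p,q] = [q] − [p].
The resulting 7×18 matrix has rank 6, and its Smith normal form has invariant factors (1,1,1,1,1,1).

Boundary ∂_2: C_2 → C_1 acts by ∂[p,q,r] = [q,r] − [p,r] + [p,q]. For instance
  ∂[0,5,6] = [5,6] − [0,6] + [0,5],
  ∂[1,3,6] = [3,6] − [1,6] + [1,3].
This gives a 18×12 integer matrix of rank 12; reducing to Smith normal form yields diagonal entries (1,1,1,1,1,1,1,1,1,1,1,2).

Reading off H_k = ker ∂_k / im ∂_{k+1}:

  H_0: rank C_0 − rank ∂_1 = 7 − 6 = 1, and the invariant factors of ∂_1 are all 1, so H_0 ≅ Z.
  H_1: rank ker ∂_1 − rank ∂_2 = (18 − 6) − 12 = 0, and ∂_2 has invariant factor 2 > 1, so H_1 ≅ Z/2.
  H_2: rank ker ∂_2 − rank ∂_3 = (12 − 12) − 0 = 0, and there is no ∂_3, so H_2 ≅ 0.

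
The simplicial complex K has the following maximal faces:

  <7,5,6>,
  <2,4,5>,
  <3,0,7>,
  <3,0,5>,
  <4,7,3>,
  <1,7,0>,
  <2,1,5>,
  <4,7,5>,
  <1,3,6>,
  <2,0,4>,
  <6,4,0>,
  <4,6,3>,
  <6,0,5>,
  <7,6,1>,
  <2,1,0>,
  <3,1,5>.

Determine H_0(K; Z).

H_0 ≅ Z.

We work with the vertex ordering 0 < 1 < 2 < 3 < 4 < 5 < 6 < 7. The simplices of K, each written with vertices in increasing order, are:

  0-simplices (8): [0], [1], [2], [3], [4], [5], [6], [7]
  1-simplices (24): (24 of them)
  2-simplices (16): [0,1,2], [0,1,7], [0,2,4], [0,3,5], [0,3,7], [0,4,6], [0,5,6], [1,2,5], [1,3,5], [1,3,6], [1,6,7], [2,4,5], [3,4,6], [3,4,7], [4,5,7], [5,6,7]

Hence C_0 ≅ Z^8, C_1 ≅ Z^24, C_2 ≅ Z^16.

Boundary ∂_1: C_1 → C_0 maps an edge to its endpoints' difference, ∂[p,q] = q − p. For instance
  ∂[3,5] = [5] − [3].
This gives a 8×24 integer matrix of rank 7; reducing to Smith normal form yields diagonal entries (1,1,1,1,1,1,1).

Boundary ∂_2: C_2 → C_1 maps a triangle to the signed sum of its edges. For instance
  ∂[5,6,7] = [6,7] − [5,7] + [5,6],
  ∂[3,4,7] = [4,7] − [3,7] + [3,4].
The 24×16 boundary matrix has rank 15 and Smith normal form diag(1,1,1,1,1,1,1,1,1,1,1,1,1,1,1).

From H_k ≅ ker(∂_k) / im(∂_{k+1}) we obtain:

  H_0: rank C_0 − rank ∂_1 = 8 − 7 = 1, and the invariant factors of ∂_1 are all 1, so H_0 ≅ Z.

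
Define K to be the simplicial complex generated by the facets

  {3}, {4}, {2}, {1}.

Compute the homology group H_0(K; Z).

Take the total order 1 < 2 < 3 < 4 on the vertex set. Then K (dimension 0) consists of the simplices:

  0-simplices (4): [1], [2], [3], [4]

giving chain groups C_0 ≅ Z^4.

Computing H_k = (kernel of ∂_k) / (image of ∂_{k+1}):

  H_0: rank C_0 − rank ∂_1 = 4 − 0 = 4, and there is no ∂_1, so H_0 ≅ Z^4.

H_0 = Z^4.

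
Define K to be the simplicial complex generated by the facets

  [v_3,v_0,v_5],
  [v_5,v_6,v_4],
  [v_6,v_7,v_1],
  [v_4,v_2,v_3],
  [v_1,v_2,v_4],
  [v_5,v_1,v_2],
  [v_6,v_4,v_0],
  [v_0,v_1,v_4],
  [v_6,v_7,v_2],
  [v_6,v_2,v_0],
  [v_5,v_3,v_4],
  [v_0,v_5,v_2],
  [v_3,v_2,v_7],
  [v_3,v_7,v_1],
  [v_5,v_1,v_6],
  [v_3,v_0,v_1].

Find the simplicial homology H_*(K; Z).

H_0 = Z,  H_1 = Z^2,  H_2 = Z.

Fix the vertex order v_0 < v_1 < v_2 < v_3 < v_4 < v_5 < v_6 < v_7 and write every simplex with vertices in increasing order. Then dim K = 2 and the simplices of K are:

  0-simplices (8): [v_0], [v_1], [v_2], [v_3], [v_4], [v_5], [v_6], [v_7]
  1-simplices (24): (24 of them)
  2-simplices (16): (16 of them)

so the chain groups are C_0 ≅ Z^8, C_1 ≅ Z^24, C_2 ≅ Z^16.

∂_1: C_1 → C_0 maps an edge to its endpoints' difference, ∂[p,q] = q − p. For instance
  ∂[v_2,v_5] = [v_5] − [v_2].
As a 8×24 matrix over Z this has rank 7, with invariant factors (1,1,1,1,1,1,1).

The boundary map ∂_2: C_2 → C_1 maps a triangle to the signed sum of its edges. For instance
  ∂[v_0,v_3,v_5] = [v_3,v_5] − [v_0,v_5] + [v_0,v_3],
  ∂[v_3,v_4,v_5] = [v_4,v_5] − [v_3,v_5] + [v_3,v_4].
The resulting 24×16 matrix has rank 15, and its Smith normal form has invariant factors (1,1,1,1,1,1,1,1,1,1,1,1,1,1,1).

From H_k ≅ ker(∂_k) / im(∂_{k+1}) we obtain:

  H_0: rank C_0 − rank ∂_1 = 8 − 7 = 1, and the invariant factors of ∂_1 are all 1, so H_0 = Z.
  H_1: rank ker ∂_1 − rank ∂_2 = (24 − 7) − 15 = 2, and the invariant factors of ∂_2 are all 1, so H_1 = Z^2.
  H_2: rank ker ∂_2 − rank ∂_3 = (16 − 15) − 0 = 1, and there is no ∂_3, so H_2 = Z.

As a check, the Euler characteristic is 8 − 24 + 16 = 0, which agrees with 1 − 2 + 1 = 0.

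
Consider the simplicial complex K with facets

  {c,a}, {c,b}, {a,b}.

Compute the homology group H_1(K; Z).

Fix the vertex order a < b < c and write every simplex with vertices in increasing order. Then dim K = 1 and the simplices of K are:

  0-simplices (3): a, b, c
  1-simplices (3): ab, ac, bc

Hence C_0 ≅ Z^3, C_1 ≅ Z^3.

The boundary map ∂_1: C_1 → C_0 sends each edge [p,q] (with p < q) to q − p.
As a 3×3 matrix over Z this has rank 2, with invariant factors (1,1).

Computing H_k = (kernel of ∂_k) / (image of ∂_{k+1}):

  H_1: rank ker ∂_1 − rank ∂_2 = (3 − 2) − 0 = 1, and there is no ∂_2, so H_1 ≅ Z.

(K is a triangulation of the circle S^1.)

H_1 ≅ Z.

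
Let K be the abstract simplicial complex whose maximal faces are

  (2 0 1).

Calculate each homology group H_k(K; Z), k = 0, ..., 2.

Take the total order 0 < 1 < 2 on the vertex set. Then K (dimension 2) consists of the simplices:

  0-simplices (3): [0], [1], [2]
  1-simplices (3): [0,1], [0,2], [1,2]
  2-simplices (1): [0,1,2]

giving chain groups C_0 ≅ Z^3, C_1 ≅ Z^3, C_2 ≅ Z^1.

The boundary map ∂_1: C_1 → C_0 is given by ∂[p,q] = [q] − [p]. For instance
  ∂[1,2] = [2] − [1].
The resulting 3×3 matrix has rank 2, and its Smith normal form has invariant factors (1,1).

The boundary map ∂_2: C_2 → C_1 acts by ∂[p,q,r] = [q,r] − [p,r] + [p,q]. For instance
  ∂[0,1,2] = [1,2] − [0,2] + [0,1].
This gives a 3×1 integer matrix of rank 1; reducing to Smith normal form yields diagonal entries (1).

Now H_k = ker ∂_k / im ∂_{k+1}, so:

  H_0: rank C_0 − rank ∂_1 = 3 − 2 = 1, and the invariant factors of ∂_1 are all 1, so H_0 = Z.
  H_1: rank ker ∂_1 − rank ∂_2 = (3 − 2) − 1 = 0, and the invariant factors of ∂_2 are all 1, so H_1 = 0.
  H_2: rank ker ∂_2 − rank ∂_3 = (1 − 1) − 0 = 0, and there is no ∂_3, so H_2 = 0.

(K is a triangulation of the 2-simplex.)

H_0 = Z,  H_1 = 0,  H_2 = 0.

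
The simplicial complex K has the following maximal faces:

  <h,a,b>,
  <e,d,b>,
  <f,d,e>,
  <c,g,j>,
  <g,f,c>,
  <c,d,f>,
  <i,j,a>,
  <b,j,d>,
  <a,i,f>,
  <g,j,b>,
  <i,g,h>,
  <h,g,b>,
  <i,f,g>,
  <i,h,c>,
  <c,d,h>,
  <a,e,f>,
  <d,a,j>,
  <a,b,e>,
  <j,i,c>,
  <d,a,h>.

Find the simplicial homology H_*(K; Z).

Take the total order a < b < c < d < e < f < g < h < i < j on the vertex set. Then K (dimension 2) consists of the simplices:

  0-simplices (10): a, b, c, d, e, f, g, h, i, j
  1-simplices (30): ab, ad, ae, af, ah, ai, aj, bd, be, bg, bh, bj, cd, cf, cg, ch, ci, cj, de, df, dh, dj, ef, fg, fi, gh, gi, gj, hi, ij
  2-simplices (20): abe, abh, adh, adj, aef, afi, aij, bde, bdj, bgh, bgj, cdf, cdh, cfg, cgj, chi, cij, def, fgi, ghi

so the chain groups are C_0 ≅ Z^10, C_1 ≅ Z^30, C_2 ≅ Z^20.

∂_1: C_1 → C_0 sends each edge [p,q] (with p < q) to q − p. For instance
  ∂ch = h − c.
The 10×30 boundary matrix has rank 9 and Smith normal form diag(1,1,1,1,1,1,1,1,1).

The boundary map ∂_2: C_2 → C_1 sends each 2-simplex [p,q,r] to [q,r] − [p,r] + [p,q]. For instance
  ∂bde = de − be + bd,
  ∂cgj = gj − cj + cg.
The 30×20 boundary matrix has rank 20 and Smith normal form diag(1,1,1,1,1,1,1,1,1,1,1,1,1,1,1,1,1,1,1,2).

From H_k ≅ ker(∂_k) / im(∂_{k+1}) we obtain:

  H_0: rank C_0 − rank ∂_1 = 10 − 9 = 1, and the invariant factors of ∂_1 are all 1, so H_0 = Z.
  H_1: rank ker ∂_1 − rank ∂_2 = (30 − 9) − 20 = 1, and ∂_2 has invariant factor 2 > 1, so H_1 = Z ⊕ Z/2.
  H_2: rank ker ∂_2 − rank ∂_3 = (20 − 20) − 0 = 0, and there is no ∂_3, so H_2 = 0.

As a check, the Euler characteristic is 10 − 30 + 20 = 0, which agrees with 1 − 1 + 0 = 0.
(K is a triangulation of the Klein bottle.)

H_0 ≅ Z,  H_1 ≅ Z ⊕ Z/2,  H_2 = 0.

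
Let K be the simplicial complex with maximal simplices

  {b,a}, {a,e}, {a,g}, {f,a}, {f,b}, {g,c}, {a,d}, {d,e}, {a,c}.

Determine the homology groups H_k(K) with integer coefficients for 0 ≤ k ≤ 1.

Fix the vertex order a < b < c < d < e < f < g and write every simplex with vertices in increasing order. Then dim K = 1 and the simplices of K are:

  0-simplices (7): a, b, c, d, e, f, g
  1-simplices (9): ab, ac, ad, ae, af, ag, bf, cg, de

Hence C_0 ≅ Z^7, C_1 ≅ Z^9.

∂_1: C_1 → C_0 sends each edge [p,q] (with p < q) to q − p. For instance
  ∂ad = d − a.
The resulting 7×9 matrix has rank 6, and its Smith normal form has invariant factors (1,1,1,1,1,1).

Reading off H_k = ker ∂_k / im ∂_{k+1}:

  H_0: rank C_0 − rank ∂_1 = 7 − 6 = 1, and the invariant factors of ∂_1 are all 1, so H_0 = Z.
  H_1: rank ker ∂_1 − rank ∂_2 = (9 − 6) − 0 = 3, and there is no ∂_2, so H_1 = Z^3.

H_0 = Z,  H_1 = Z^3.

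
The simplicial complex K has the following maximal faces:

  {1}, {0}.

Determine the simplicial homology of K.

Fix the vertex order 0 < 1 and write every simplex with vertices in increasing order. Then dim K = 0 and the simplices of K are:

  0-simplices (2): [0], [1]

so the chain groups are C_0 ≅ Z^2.

From H_k ≅ ker(∂_k) / im(∂_{k+1}) we obtain:

  H_0: rank C_0 − rank ∂_1 = 2 − 0 = 2, and there is no ∂_1, so H_0 = Z^2.

H_0 = Z^2.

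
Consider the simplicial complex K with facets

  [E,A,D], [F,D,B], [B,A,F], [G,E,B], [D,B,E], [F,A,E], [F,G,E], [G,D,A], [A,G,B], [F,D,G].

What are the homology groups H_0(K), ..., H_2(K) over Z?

H_0 = Z,  H_1 = Z/2Z,  H_2 = 0.

Take the total order A < B < D < E < F < G on the vertex set. Then K (dimension 2) consists of the simplices:

  0-simplices (6): A, B, D, E, F, G
  1-simplices (15): AB, AD, AE, AF, AG, BD, BE, BF, BG, DE, DF, DG, EF, EG, FG
  2-simplices (10): ABF, ABG, ADE, ADG, AEF, BDE, BDF, BEG, DFG, EFG

giving chain groups C_0 ≅ Z^6, C_1 ≅ Z^15, C_2 ≅ Z^10.

∂_1: C_1 → C_0 maps an edge to its endpoints' difference, ∂[p,q] = q − p.
The resulting 6×15 matrix has rank 5, and its Smith normal form has invariant factors (1,1,1,1,1).

The boundary map ∂_2: C_2 → C_1 acts by ∂[p,q,r] = [q,r] − [p,r] + [p,q]. For instance
  ∂DFG = FG − DG + DF,
  ∂ABG = BG − AG + AB.
The 15×10 boundary matrix has rank 10 and Smith normal form diag(1,1,1,1,1,1,1,1,1,2).

From H_k ≅ ker(∂_k) / im(∂_{k+1}) we obtain:

  H_0: rank C_0 − rank ∂_1 = 6 − 5 = 1, and the invariant factors of ∂_1 are all 1, so H_0 = Z.
  H_1: rank ker ∂_1 − rank ∂_2 = (15 − 5) − 10 = 0, and ∂_2 has invariant factor 2 > 1, so H_1 = Z/2Z.
  H_2: rank ker ∂_2 − rank ∂_3 = (10 − 10) − 0 = 0, and there is no ∂_3, so H_2 = 0.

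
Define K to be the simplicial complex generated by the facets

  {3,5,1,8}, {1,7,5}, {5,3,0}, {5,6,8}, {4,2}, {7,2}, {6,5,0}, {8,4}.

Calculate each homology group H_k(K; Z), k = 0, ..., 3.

H_0 ≅ Z,  H_1 ≅ Z,  H_2 = 0,  H_3 = 0.

K has 9 vertices, 16 edges, 8 triangles, 1 3-simplex.
rank ∂_0 = 0, rank ∂_1 = 8 ⇒ b_0 = 9 − 0 − 8 = 1; all invariant factors of ∂_1 are 1 so no torsion. So H_0 ≅ Z.
rank ∂_1 = 8, rank ∂_2 = 7 ⇒ b_1 = 16 − 8 − 7 = 1; all invariant factors of ∂_2 are 1 so no torsion. So H_1 ≅ Z.
rank ∂_2 = 7, rank ∂_3 = 1 ⇒ b_2 = 8 − 7 − 1 = 0; all invariant factors of ∂_3 are 1 so no torsion. So H_2 ≅ 0.
rank ∂_3 = 1, rank ∂_4 = 0 ⇒ b_3 = 1 − 1 − 0 = 0. So H_3 ≅ 0.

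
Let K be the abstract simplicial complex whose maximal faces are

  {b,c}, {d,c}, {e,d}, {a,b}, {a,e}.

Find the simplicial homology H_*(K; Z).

Take the total order a < b < c < d < e on the vertex set. Then K (dimension 1) consists of the simplices:

  0-simplices (5): a, b, c, d, e
  1-simplices (5): ab, ae, bc, cd, de

so the chain groups are C_0 ≅ Z^5, C_1 ≅ Z^5.

∂_1: C_1 → C_0 is given by ∂[p,q] = [q] − [p].
The resulting 5×5 matrix has rank 4, and its Smith normal form has invariant factors (1,1,1,1).

Reading off H_k = ker ∂_k / im ∂_{k+1}:

  H_0: rank C_0 − rank ∂_1 = 5 − 4 = 1, and the invariant factors of ∂_1 are all 1, so H_0 ≅ Z.
  H_1: rank ker ∂_1 − rank ∂_2 = (5 − 4) − 0 = 1, and there is no ∂_2, so H_1 ≅ Z.

As a check, the Euler characteristic is 5 − 5 = 0, which agrees with 1 − 1 = 0.

H_0 ≅ Z,  H_1 ≅ Z.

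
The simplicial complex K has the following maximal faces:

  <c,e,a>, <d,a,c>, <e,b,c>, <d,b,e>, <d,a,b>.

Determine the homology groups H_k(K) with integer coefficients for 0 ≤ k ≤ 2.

H_0 ≅ Z,  H_1 ≅ Z,  H_2 = 0.

K has 5 vertices, 10 edges, 5 triangles.
rank ∂_0 = 0, rank ∂_1 = 4 ⇒ b_0 = 5 − 0 − 4 = 1; all invariant factors of ∂_1 are 1 so no torsion. So H_0 = Z.
rank ∂_1 = 4, rank ∂_2 = 5 ⇒ b_1 = 10 − 4 − 5 = 1; all invariant factors of ∂_2 are 1 so no torsion. So H_1 = Z.
rank ∂_2 = 5, rank ∂_3 = 0 ⇒ b_2 = 5 − 5 − 0 = 0. So H_2 = 0.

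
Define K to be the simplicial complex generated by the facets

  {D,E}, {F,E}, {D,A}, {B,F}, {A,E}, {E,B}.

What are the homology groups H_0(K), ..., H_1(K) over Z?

H_0 ≅ Z,  H_1 ≅ Z^2.

Order the vertices as A < B < D < E < F. Listing each simplex with vertices in this order, K has dimension 1 with simplices:

  0-simplices (5): A, B, D, E, F
  1-simplices (6): AD, AE, BE, BF, DE, EF

giving chain groups C_0 ≅ Z^5, C_1 ≅ Z^6.

Boundary ∂_1: C_1 → C_0 maps an edge to its endpoints' difference, ∂[p,q] = q − p. For instance
  ∂BE = E − B.
This gives a 5×6 integer matrix of rank 4; reducing to Smith normal form yields diagonal entries (1,1,1,1).

From H_k ≅ ker(∂_k) / im(∂_{k+1}) we obtain:

  H_0: rank C_0 − rank ∂_1 = 5 − 4 = 1, and the invariant factors of ∂_1 are all 1, so H_0 ≅ Z.
  H_1: rank ker ∂_1 − rank ∂_2 = (6 − 4) − 0 = 2, and there is no ∂_2, so H_1 ≅ Z^2.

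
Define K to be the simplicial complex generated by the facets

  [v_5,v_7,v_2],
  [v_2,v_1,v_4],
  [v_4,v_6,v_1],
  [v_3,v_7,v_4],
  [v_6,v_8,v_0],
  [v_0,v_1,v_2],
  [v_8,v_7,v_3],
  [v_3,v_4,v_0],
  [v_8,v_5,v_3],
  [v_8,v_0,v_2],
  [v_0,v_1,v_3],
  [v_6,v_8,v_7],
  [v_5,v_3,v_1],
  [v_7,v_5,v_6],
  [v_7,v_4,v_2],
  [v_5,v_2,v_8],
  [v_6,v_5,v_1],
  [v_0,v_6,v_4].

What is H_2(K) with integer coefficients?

H_2 = 0.

Take the total order v_0 < v_1 < v_2 < v_3 < v_4 < v_5 < v_6 < v_7 < v_8 on the vertex set. Then K (dimension 2) consists of the simplices:

  0-simplices (9): [v_0], [v_1], [v_2], [v_3], [v_4], [v_5], [v_6], [v_7], [v_8]
  1-simplices (27): (27 of them)
  2-simplices (18): (18 of them)

Hence C_0 ≅ Z^9, C_1 ≅ Z^27, C_2 ≅ Z^18.

The boundary map ∂_1: C_1 → C_0 is given by ∂[p,q] = [q] − [p].
The resulting 9×27 matrix has rank 8, and its Smith normal form has invariant factors (1,1,1,1,1,1,1,1).

Boundary ∂_2: C_2 → C_1 sends each 2-simplex [p,q,r] to [q,r] − [p,r] + [p,q]. For instance
  ∂[v_6,v_7,v_8] = [v_7,v_8] − [v_6,v_8] + [v_6,v_7],
  ∂[v_0,v_6,v_8] = [v_6,v_8] − [v_0,v_8] + [v_0,v_6].
The 27×18 boundary matrix has rank 18 and Smith normal form diag(1,1,1,1,1,1,1,1,1,1,1,1,1,1,1,1,1,2).

From H_k ≅ ker(∂_k) / im(∂_{k+1}) we obtain:

  H_2: rank ker ∂_2 − rank ∂_3 = (18 − 18) − 0 = 0, and there is no ∂_3, so H_2 ≅ 0.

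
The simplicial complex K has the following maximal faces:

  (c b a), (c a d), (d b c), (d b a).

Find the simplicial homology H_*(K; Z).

H_0 = Z,  H_1 = 0,  H_2 = Z.

Order the vertices as a < b < c < d. Listing each simplex with vertices in this order, K has dimension 2 with simplices:

  0-simplices (4): a, b, c, d
  1-simplices (6): ab, ac, ad, bc, bd, cd
  2-simplices (4): abc, abd, acd, bcd

giving chain groups C_0 ≅ Z^4, C_1 ≅ Z^6, C_2 ≅ Z^4.

∂_1: C_1 → C_0 is given by ∂[p,q] = [q] − [p].
This gives a 4×6 integer matrix of rank 3; reducing to Smith normal form yields diagonal entries (1,1,1).

∂_2: C_2 → C_1 acts by ∂[p,q,r] = [q,r] − [p,r] + [p,q]. For instance
  ∂abd = bd − ad + ab,
  ∂acd = cd − ad + ac.
This gives a 6×4 integer matrix of rank 3; reducing to Smith normal form yields diagonal entries (1,1,1).

From H_k ≅ ker(∂_k) / im(∂_{k+1}) we obtain:

  H_0: rank C_0 − rank ∂_1 = 4 − 3 = 1, and the invariant factors of ∂_1 are all 1, so H_0 ≅ Z.
  H_1: rank ker ∂_1 − rank ∂_2 = (6 − 3) − 3 = 0, and the invariant factors of ∂_2 are all 1, so H_1 ≅ 0.
  H_2: rank ker ∂_2 − rank ∂_3 = (4 − 3) − 0 = 1, and there is no ∂_3, so H_2 ≅ Z.

As a check, the Euler characteristic is 4 − 6 + 4 = 2, which agrees with 1 − 0 + 1 = 2.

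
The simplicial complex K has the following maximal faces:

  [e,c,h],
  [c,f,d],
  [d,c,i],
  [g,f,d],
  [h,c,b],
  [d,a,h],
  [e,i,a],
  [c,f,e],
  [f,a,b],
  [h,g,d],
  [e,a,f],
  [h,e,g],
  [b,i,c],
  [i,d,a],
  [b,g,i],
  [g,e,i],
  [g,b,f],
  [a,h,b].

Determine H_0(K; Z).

Fix the vertex order a < b < c < d < e < f < g < h < i and write every simplex with vertices in increasing order. Then dim K = 2 and the simplices of K are:

  0-simplices (9): a, b, c, d, e, f, g, h, i
  1-simplices (27): ab, ad, ae, af, ah, ai, bc, bf, bg, bh, bi, cd, ce, cf, ch, ci, df, dg, dh, di, ef, eg, eh, ei, fg, gh, gi
  2-simplices (18): abf, abh, adh, adi, aef, aei, bch, bci, bfg, bgi, cdf, cdi, cef, ceh, dfg, dgh, egh, egi

so the chain groups are C_0 ≅ Z^9, C_1 ≅ Z^27, C_2 ≅ Z^18.

∂_1: C_1 → C_0 maps an edge to its endpoints' difference, ∂[p,q] = q − p. For instance
  ∂bf = f − b.
The resulting 9×27 matrix has rank 8, and its Smith normal form has invariant factors (1,1,1,1,1,1,1,1).

The boundary map ∂_2: C_2 → C_1 maps a triangle to the signed sum of its edges. For instance
  ∂dfg = fg − dg + df,
  ∂cdi = di − ci + cd.
As a 27×18 matrix over Z this has rank 17, with invariant factors (1,1,1,1,1,1,1,1,1,1,1,1,1,1,1,1,1).

Reading off H_k = ker ∂_k / im ∂_{k+1}:

  H_0: rank C_0 − rank ∂_1 = 9 − 8 = 1, and the invariant factors of ∂_1 are all 1, so H_0 = Z.

(K is a triangulation of the torus T^2.)

H_0 ≅ Z.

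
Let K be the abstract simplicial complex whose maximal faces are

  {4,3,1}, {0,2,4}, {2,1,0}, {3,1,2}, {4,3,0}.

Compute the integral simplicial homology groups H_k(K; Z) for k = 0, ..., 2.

H_0 = Z,  H_1 = Z,  H_2 = 0.

Fix the vertex order 0 < 1 < 2 < 3 < 4 and write every simplex with vertices in increasing order. Then dim K = 2 and the simplices of K are:

  0-simplices (5): [0], [1], [2], [3], [4]
  1-simplices (10): [0,1], [0,2], [0,3], [0,4], [1,2], [1,3], [1,4], [2,3], [2,4], [3,4]
  2-simplices (5): [0,1,2], [0,2,4], [0,3,4], [1,2,3], [1,3,4]

Hence C_0 ≅ Z^5, C_1 ≅ Z^10, C_2 ≅ Z^5.

The boundary map ∂_1: C_1 → C_0 maps an edge to its endpoints' difference, ∂[p,q] = q − p. For instance
  ∂[0,1] = [1] − [0].
The resulting 5×10 matrix has rank 4, and its Smith normal form has invariant factors (1,1,1,1).

∂_2: C_2 → C_1 maps a triangle to the signed sum of its edges. For instance
  ∂[1,3,4] = [3,4] − [1,4] + [1,3],
  ∂[0,3,4] = [3,4] − [0,4] + [0,3].
This gives a 10×5 integer matrix of rank 5; reducing to Smith normal form yields diagonal entries (1,1,1,1,1).

From H_k ≅ ker(∂_k) / im(∂_{k+1}) we obtain:

  H_0: rank C_0 − rank ∂_1 = 5 − 4 = 1, and the invariant factors of ∂_1 are all 1, so H_0 = Z.
  H_1: rank ker ∂_1 − rank ∂_2 = (10 − 4) − 5 = 1, and the invariant factors of ∂_2 are all 1, so H_1 = Z.
  H_2: rank ker ∂_2 − rank ∂_3 = (5 − 5) − 0 = 0, and there is no ∂_3, so H_2 = 0.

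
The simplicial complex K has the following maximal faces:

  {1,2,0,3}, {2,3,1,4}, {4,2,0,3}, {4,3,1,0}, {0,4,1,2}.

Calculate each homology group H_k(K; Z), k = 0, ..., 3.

K has 5 vertices, 10 edges, 10 triangles, 5 3-simplices.
rank ∂_0 = 0, rank ∂_1 = 4 ⇒ b_0 = 5 − 0 − 4 = 1; all invariant factors of ∂_1 are 1 so no torsion. So H_0 = Z.
rank ∂_1 = 4, rank ∂_2 = 6 ⇒ b_1 = 10 − 4 − 6 = 0; all invariant factors of ∂_2 are 1 so no torsion. So H_1 = 0.
rank ∂_2 = 6, rank ∂_3 = 4 ⇒ b_2 = 10 − 6 − 4 = 0; all invariant factors of ∂_3 are 1 so no torsion. So H_2 = 0.
rank ∂_3 = 4, rank ∂_4 = 0 ⇒ b_3 = 5 − 4 − 0 = 1. So H_3 = Z.

H_0 ≅ Z,  H_1 = 0,  H_2 = 0,  H_3 ≅ Z.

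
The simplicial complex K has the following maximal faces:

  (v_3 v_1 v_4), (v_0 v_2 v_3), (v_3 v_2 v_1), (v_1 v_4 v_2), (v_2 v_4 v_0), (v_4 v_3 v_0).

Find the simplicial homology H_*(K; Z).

H_0 = Z,  H_1 = 0,  H_2 = Z.

Order the vertices as v_0 < v_1 < v_2 < v_3 < v_4. Listing each simplex with vertices in this order, K has dimension 2 with simplices:

  0-simplices (5): [v_0], [v_1], [v_2], [v_3], [v_4]
  1-simplices (9): [v_0,v_2], [v_0,v_3], [v_0,v_4], [v_1,v_2], [v_1,v_3], [v_1,v_4], [v_2,v_3], [v_2,v_4], [v_3,v_4]
  2-simplices (6): [v_0,v_2,v_3], [v_0,v_2,v_4], [v_0,v_3,v_4], [v_1,v_2,v_3], [v_1,v_2,v_4], [v_1,v_3,v_4]

Hence C_0 ≅ Z^5, C_1 ≅ Z^9, C_2 ≅ Z^6.

Boundary ∂_1: C_1 → C_0 sends each edge [p,q] (with p < q) to q − p. For instance
  ∂[v_0,v_2] = [v_2] − [v_0].
The resulting 5×9 matrix has rank 4, and its Smith normal form has invariant factors (1,1,1,1).

∂_2: C_2 → C_1 maps a triangle to the signed sum of its edges. For instance
  ∂[v_1,v_2,v_3] = [v_2,v_3] − [v_1,v_3] + [v_1,v_2],
  ∂[v_0,v_2,v_3] = [v_2,v_3] − [v_0,v_3] + [v_0,v_2].
This gives a 9×6 integer matrix of rank 5; reducing to Smith normal form yields diagonal entries (1,1,1,1,1).

From H_k ≅ ker(∂_k) / im(∂_{k+1}) we obtain:

  H_0: rank C_0 − rank ∂_1 = 5 − 4 = 1, and the invariant factors of ∂_1 are all 1, so H_0 = Z.
  H_1: rank ker ∂_1 − rank ∂_2 = (9 − 4) − 5 = 0, and the invariant factors of ∂_2 are all 1, so H_1 = 0.
  H_2: rank ker ∂_2 − rank ∂_3 = (6 − 5) − 0 = 1, and there is no ∂_3, so H_2 = Z.

(K is a triangulation of the 2-sphere S^2.)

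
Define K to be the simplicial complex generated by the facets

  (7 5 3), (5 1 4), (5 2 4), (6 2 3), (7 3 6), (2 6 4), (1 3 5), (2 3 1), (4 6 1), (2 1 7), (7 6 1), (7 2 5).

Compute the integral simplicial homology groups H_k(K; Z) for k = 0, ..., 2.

Order the vertices as 1 < 2 < 3 < 4 < 5 < 6 < 7. Listing each simplex with vertices in this order, K has dimension 2 with simplices:

  0-simplices (7): [1], [2], [3], [4], [5], [6], [7]
  1-simplices (18): [1,2], [1,3], [1,4], [1,5], [1,6], [1,7], [2,3], [2,4], [2,5], [2,6], [2,7], [3,5], [3,6], [3,7], [4,5], [4,6], [5,7], [6,7]
  2-simplices (12): [1,2,3], [1,2,7], [1,3,5], [1,4,5], [1,4,6], [1,6,7], [2,3,6], [2,4,5], [2,4,6], [2,5,7], [3,5,7], [3,6,7]

Hence C_0 ≅ Z^7, C_1 ≅ Z^18, C_2 ≅ Z^12.

Boundary ∂_1: C_1 → C_0 is given by ∂[p,q] = [q] − [p]. For instance
  ∂[1,4] = [4] − [1].
This gives a 7×18 integer matrix of rank 6; reducing to Smith normal form yields diagonal entries (1,1,1,1,1,1).

The boundary map ∂_2: C_2 → C_1 maps a triangle to the signed sum of its edges. For instance
  ∂[1,4,6] = [4,6] − [1,6] + [1,4],
  ∂[1,2,3] = [2,3] − [1,3] + [1,2].
As a 18×12 matrix over Z this has rank 12, with invariant factors (1,1,1,1,1,1,1,1,1,1,1,2).

Reading off H_k = ker ∂_k / im ∂_{k+1}:

  H_0: rank C_0 − rank ∂_1 = 7 − 6 = 1, and the invariant factors of ∂_1 are all 1, so H_0 ≅ Z.
  H_1: rank ker ∂_1 − rank ∂_2 = (18 − 6) − 12 = 0, and ∂_2 has invariant factor 2 > 1, so H_1 ≅ Z/2.
  H_2: rank ker ∂_2 − rank ∂_3 = (12 − 12) − 0 = 0, and there is no ∂_3, so H_2 ≅ 0.

H_0 ≅ Z,  H_1 ≅ Z/2,  H_2 = 0.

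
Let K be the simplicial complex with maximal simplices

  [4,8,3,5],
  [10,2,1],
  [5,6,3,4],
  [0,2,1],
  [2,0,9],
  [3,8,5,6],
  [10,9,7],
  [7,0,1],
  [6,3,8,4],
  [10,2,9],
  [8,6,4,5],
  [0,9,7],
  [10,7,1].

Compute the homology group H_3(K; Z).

K has 11 vertices, 22 edges, 18 triangles, 5 3-simplices.
rank ∂_3 = 4, rank ∂_4 = 0 ⇒ b_3 = 5 − 4 − 0 = 1. So H_3 ≅ Z.

H_3 = Z.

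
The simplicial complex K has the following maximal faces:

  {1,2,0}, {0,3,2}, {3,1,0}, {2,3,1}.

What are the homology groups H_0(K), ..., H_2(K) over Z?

H_0 ≅ Z,  H_1 = 0,  H_2 ≅ Z.

We work with the vertex ordering 0 < 1 < 2 < 3. The simplices of K, each written with vertices in increasing order, are:

  0-simplices (4): [0], [1], [2], [3]
  1-simplices (6): [0,1], [0,2], [0,3], [1,2], [1,3], [2,3]
  2-simplices (4): [0,1,2], [0,1,3], [0,2,3], [1,2,3]

so the chain groups are C_0 ≅ Z^4, C_1 ≅ Z^6, C_2 ≅ Z^4.

Boundary ∂_1: C_1 → C_0 is given by ∂[p,q] = [q] − [p].
As a 4×6 matrix over Z this has rank 3, with invariant factors (1,1,1).

Boundary ∂_2: C_2 → C_1 acts by ∂[p,q,r] = [q,r] − [p,r] + [p,q]. For instance
  ∂[0,1,2] = [1,2] − [0,2] + [0,1],
  ∂[0,1,3] = [1,3] − [0,3] + [0,1].
The resulting 6×4 matrix has rank 3, and its Smith normal form has invariant factors (1,1,1).

From H_k ≅ ker(∂_k) / im(∂_{k+1}) we obtain:

  H_0: rank C_0 − rank ∂_1 = 4 − 3 = 1, and the invariant factors of ∂_1 are all 1, so H_0 = Z.
  H_1: rank ker ∂_1 − rank ∂_2 = (6 − 3) − 3 = 0, and the invariant factors of ∂_2 are all 1, so H_1 = 0.
  H_2: rank ker ∂_2 − rank ∂_3 = (4 − 3) − 0 = 1, and there is no ∂_3, so H_2 = Z.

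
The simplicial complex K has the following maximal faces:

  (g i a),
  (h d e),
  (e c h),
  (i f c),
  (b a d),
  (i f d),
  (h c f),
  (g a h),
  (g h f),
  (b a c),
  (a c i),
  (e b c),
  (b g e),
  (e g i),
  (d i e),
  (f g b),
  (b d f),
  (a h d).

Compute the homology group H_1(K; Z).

H_1 ≅ Z^2.

Fix the vertex order a < b < c < d < e < f < g < h < i and write every simplex with vertices in increasing order. Then dim K = 2 and the simplices of K are:

  0-simplices (9): a, b, c, d, e, f, g, h, i
  1-simplices (27): ab, ac, ad, ag, ah, ai, bc, bd, be, bf, bg, ce, cf, ch, ci, de, df, dh, di, eg, eh, ei, fg, fh, fi, gh, gi
  2-simplices (18): abc, abd, aci, adh, agh, agi, bce, bdf, beg, bfg, ceh, cfh, cfi, deh, dei, dfi, egi, fgh

giving chain groups C_0 ≅ Z^9, C_1 ≅ Z^27, C_2 ≅ Z^18.

Boundary ∂_1: C_1 → C_0 sends each edge [p,q] (with p < q) to q − p. For instance
  ∂cf = f − c.
The resulting 9×27 matrix has rank 8, and its Smith normal form has invariant factors (1,1,1,1,1,1,1,1).

Boundary ∂_2: C_2 → C_1 maps a triangle to the signed sum of its edges. For instance
  ∂fgh = gh − fh + fg,
  ∂deh = eh − dh + de.
The resulting 27×18 matrix has rank 17, and its Smith normal form has invariant factors (1,1,1,1,1,1,1,1,1,1,1,1,1,1,1,1,1).

Now H_k = ker ∂_k / im ∂_{k+1}, so:

  H_1: rank ker ∂_1 − rank ∂_2 = (27 − 8) − 17 = 2, and the invariant factors of ∂_2 are all 1, so H_1 = Z^2.

(K is a triangulation of the torus T^2.)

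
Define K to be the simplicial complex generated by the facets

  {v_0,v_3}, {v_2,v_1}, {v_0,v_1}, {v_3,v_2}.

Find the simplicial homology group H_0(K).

H_0 = Z.

K has 4 vertices, 4 edges.
rank ∂_0 = 0, rank ∂_1 = 3 ⇒ b_0 = 4 − 0 − 3 = 1; all invariant factors of ∂_1 are 1 so no torsion. So H_0 ≅ Z.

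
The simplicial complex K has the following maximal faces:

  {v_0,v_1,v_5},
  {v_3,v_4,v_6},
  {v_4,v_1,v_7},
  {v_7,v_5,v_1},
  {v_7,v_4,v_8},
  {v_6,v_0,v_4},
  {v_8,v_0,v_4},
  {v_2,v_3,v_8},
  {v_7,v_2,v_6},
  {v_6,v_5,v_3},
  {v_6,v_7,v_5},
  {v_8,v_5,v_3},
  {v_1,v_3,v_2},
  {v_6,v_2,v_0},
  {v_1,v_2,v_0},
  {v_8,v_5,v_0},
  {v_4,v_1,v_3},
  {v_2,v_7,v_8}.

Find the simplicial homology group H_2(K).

H_2 ≅ Z.

We work with the vertex ordering v_0 < v_1 < v_2 < v_3 < v_4 < v_5 < v_6 < v_7 < v_8. The simplices of K, each written with vertices in increasing order, are:

  0-simplices (9): [v_0], [v_1], [v_2], [v_3], [v_4], [v_5], [v_6], [v_7], [v_8]
  1-simplices (27): (27 of them)
  2-simplices (18): (18 of them)

Hence C_0 ≅ Z^9, C_1 ≅ Z^27, C_2 ≅ Z^18.

Boundary ∂_1: C_1 → C_0 maps an edge to its endpoints' difference, ∂[p,q] = q − p.
As a 9×27 matrix over Z this has rank 8, with invariant factors (1,1,1,1,1,1,1,1).

Boundary ∂_2: C_2 → C_1 sends each 2-simplex [p,q,r] to [q,r] − [p,r] + [p,q]. For instance
  ∂[v_1,v_4,v_7] = [v_4,v_7] − [v_1,v_7] + [v_1,v_4],
  ∂[v_0,v_1,v_2] = [v_1,v_2] − [v_0,v_2] + [v_0,v_1].
As a 27×18 matrix over Z this has rank 17, with invariant factors (1,1,1,1,1,1,1,1,1,1,1,1,1,1,1,1,1).

Reading off H_k = ker ∂_k / im ∂_{k+1}:

  H_2: rank ker ∂_2 − rank ∂_3 = (18 − 17) − 0 = 1, and there is no ∂_3, so H_2 = Z.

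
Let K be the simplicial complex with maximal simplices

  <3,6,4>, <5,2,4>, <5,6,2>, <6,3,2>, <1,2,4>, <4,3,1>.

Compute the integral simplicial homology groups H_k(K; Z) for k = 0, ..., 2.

H_0 ≅ Z,  H_1 ≅ Z,  H_2 = 0.

Take the total order 1 < 2 < 3 < 4 < 5 < 6 on the vertex set. Then K (dimension 2) consists of the simplices:

  0-simplices (6): [1], [2], [3], [4], [5], [6]
  1-simplices (12): [1,2], [1,3], [1,4], [2,3], [2,4], [2,5], [2,6], [3,4], [3,6], [4,5], [4,6], [5,6]
  2-simplices (6): [1,2,4], [1,3,4], [2,3,6], [2,4,5], [2,5,6], [3,4,6]

giving chain groups C_0 ≅ Z^6, C_1 ≅ Z^12, C_2 ≅ Z^6.

Boundary ∂_1: C_1 → C_0 is given by ∂[p,q] = [q] − [p]. For instance
  ∂[2,3] = [3] − [2].
The 6×12 boundary matrix has rank 5 and Smith normal form diag(1,1,1,1,1).

Boundary ∂_2: C_2 → C_1 maps a triangle to the signed sum of its edges. For instance
  ∂[2,5,6] = [5,6] − [2,6] + [2,5],
  ∂[2,3,6] = [3,6] − [2,6] + [2,3].
The resulting 12×6 matrix has rank 6, and its Smith normal form has invariant factors (1,1,1,1,1,1).

Now H_k = ker ∂_k / im ∂_{k+1}, so:

  H_0: rank C_0 − rank ∂_1 = 6 − 5 = 1, and the invariant factors of ∂_1 are all 1, so H_0 ≅ Z.
  H_1: rank ker ∂_1 − rank ∂_2 = (12 − 5) − 6 = 1, and the invariant factors of ∂_2 are all 1, so H_1 ≅ Z.
  H_2: rank ker ∂_2 − rank ∂_3 = (6 − 6) − 0 = 0, and there is no ∂_3, so H_2 ≅ 0.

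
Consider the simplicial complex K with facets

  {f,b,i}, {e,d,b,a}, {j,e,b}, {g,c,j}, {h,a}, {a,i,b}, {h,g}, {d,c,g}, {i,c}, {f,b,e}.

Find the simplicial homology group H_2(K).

K has 10 vertices, 21 edges, 10 triangles, 1 3-simplex.
rank ∂_2 = 9, rank ∂_3 = 1 ⇒ b_2 = 10 − 9 − 1 = 0; all invariant factors of ∂_3 are 1 so no torsion. So H_2 = 0.

H_2 = 0.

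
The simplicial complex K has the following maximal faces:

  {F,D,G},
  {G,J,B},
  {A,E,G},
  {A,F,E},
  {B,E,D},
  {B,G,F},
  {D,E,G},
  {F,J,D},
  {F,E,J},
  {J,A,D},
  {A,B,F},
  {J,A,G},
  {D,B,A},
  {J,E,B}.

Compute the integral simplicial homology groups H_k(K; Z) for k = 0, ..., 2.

We work with the vertex ordering A < B < D < E < F < G < J. The simplices of K, each written with vertices in increasing order, are:

  0-simplices (7): A, B, D, E, F, G, J
  1-simplices (21): AB, AD, AE, AF, AG, AJ, BD, BE, BF, BG, BJ, DE, DF, DG, DJ, EF, EG, EJ, FG, FJ, GJ
  2-simplices (14): ABD, ABF, ADJ, AEF, AEG, AGJ, BDE, BEJ, BFG, BGJ, DEG, DFG, DFJ, EFJ

Hence C_0 ≅ Z^7, C_1 ≅ Z^21, C_2 ≅ Z^14.

∂_1: C_1 → C_0 sends each edge [p,q] (with p < q) to q − p.
As a 7×21 matrix over Z this has rank 6, with invariant factors (1,1,1,1,1,1).

∂_2: C_2 → C_1 maps a triangle to the signed sum of its edges. For instance
  ∂BFG = FG − BG + BF,
  ∂ABD = BD − AD + AB.
The resulting 21×14 matrix has rank 13, and its Smith normal form has invariant factors (1,1,1,1,1,1,1,1,1,1,1,1,1).

Computing H_k = (kernel of ∂_k) / (image of ∂_{k+1}):

  H_0: rank C_0 − rank ∂_1 = 7 − 6 = 1, and the invariant factors of ∂_1 are all 1, so H_0 = Z.
  H_1: rank ker ∂_1 − rank ∂_2 = (21 − 6) − 13 = 2, and the invariant factors of ∂_2 are all 1, so H_1 = Z^2.
  H_2: rank ker ∂_2 − rank ∂_3 = (14 − 13) − 0 = 1, and there is no ∂_3, so H_2 = Z.

As a check, the Euler characteristic is 7 − 21 + 14 = 0, which agrees with 1 − 2 + 1 = 0.
(K is a triangulation of the torus T^2.)

H_0 ≅ Z,  H_1 ≅ Z^2,  H_2 ≅ Z.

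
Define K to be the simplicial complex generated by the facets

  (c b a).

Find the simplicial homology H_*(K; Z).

H_0 ≅ Z,  H_1 = 0,  H_2 = 0.

We work with the vertex ordering a < b < c. The simplices of K, each written with vertices in increasing order, are:

  0-simplices (3): a, b, c
  1-simplices (3): ab, ac, bc
  2-simplices (1): abc

giving chain groups C_0 ≅ Z^3, C_1 ≅ Z^3, C_2 ≅ Z^1.

Boundary ∂_1: C_1 → C_0 maps an edge to its endpoints' difference, ∂[p,q] = q − p. For instance
  ∂ac = c − a.
The resulting 3×3 matrix has rank 2, and its Smith normal form has invariant factors (1,1).

Boundary ∂_2: C_2 → C_1 acts by ∂[p,q,r] = [q,r] − [p,r] + [p,q]. For instance
  ∂abc = bc − ac + ab.
The 3×1 boundary matrix has rank 1 and Smith normal form diag(1).

Reading off H_k = ker ∂_k / im ∂_{k+1}:

  H_0: rank C_0 − rank ∂_1 = 3 − 2 = 1, and the invariant factors of ∂_1 are all 1, so H_0 = Z.
  H_1: rank ker ∂_1 − rank ∂_2 = (3 − 2) − 1 = 0, and the invariant factors of ∂_2 are all 1, so H_1 = 0.
  H_2: rank ker ∂_2 − rank ∂_3 = (1 − 1) − 0 = 0, and there is no ∂_3, so H_2 = 0.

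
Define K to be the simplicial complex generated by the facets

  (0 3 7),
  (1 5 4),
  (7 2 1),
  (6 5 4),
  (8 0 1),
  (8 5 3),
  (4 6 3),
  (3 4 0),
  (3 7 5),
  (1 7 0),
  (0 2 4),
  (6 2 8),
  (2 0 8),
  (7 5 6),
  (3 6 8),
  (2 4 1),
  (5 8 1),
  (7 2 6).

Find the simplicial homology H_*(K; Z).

H_0 ≅ Z,  H_1 ≅ Z ⊕ Z/2Z,  H_2 = 0.

Order the vertices as 0 < 1 < 2 < 3 < 4 < 5 < 6 < 7 < 8. Listing each simplex with vertices in this order, K has dimension 2 with simplices:

  0-simplices (9): [0], [1], [2], [3], [4], [5], [6], [7], [8]
  1-simplices (27): (27 of them)
  2-simplices (18): [0,1,7], [0,1,8], [0,2,4], [0,2,8], [0,3,4], [0,3,7], [1,2,4], [1,2,7], [1,4,5], [1,5,8], [2,6,7], [2,6,8], [3,4,6], [3,5,7], [3,5,8], [3,6,8], [4,5,6], [5,6,7]

giving chain groups C_0 ≅ Z^9, C_1 ≅ Z^27, C_2 ≅ Z^18.

Boundary ∂_1: C_1 → C_0 is given by ∂[p,q] = [q] − [p]. For instance
  ∂[0,8] = [8] − [0].
This gives a 9×27 integer matrix of rank 8; reducing to Smith normal form yields diagonal entries (1,1,1,1,1,1,1,1).

∂_2: C_2 → C_1 sends each 2-simplex [p,q,r] to [q,r] − [p,r] + [p,q]. For instance
  ∂[1,5,8] = [5,8] − [1,8] + [1,5],
  ∂[3,4,6] = [4,6] − [3,6] + [3,4].
The 27×18 boundary matrix has rank 18 and Smith normal form diag(1,1,1,1,1,1,1,1,1,1,1,1,1,1,1,1,1,2).

From H_k ≅ ker(∂_k) / im(∂_{k+1}) we obtain:

  H_0: rank C_0 − rank ∂_1 = 9 − 8 = 1, and the invariant factors of ∂_1 are all 1, so H_0 ≅ Z.
  H_1: rank ker ∂_1 − rank ∂_2 = (27 − 8) − 18 = 1, and ∂_2 has invariant factor 2 > 1, so H_1 ≅ Z ⊕ Z/2Z.
  H_2: rank ker ∂_2 − rank ∂_3 = (18 − 18) − 0 = 0, and there is no ∂_3, so H_2 ≅ 0.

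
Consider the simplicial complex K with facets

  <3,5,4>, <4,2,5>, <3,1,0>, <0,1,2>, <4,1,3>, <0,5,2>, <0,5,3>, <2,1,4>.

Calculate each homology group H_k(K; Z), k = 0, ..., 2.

Fix the vertex order 0 < 1 < 2 < 3 < 4 < 5 and write every simplex with vertices in increasing order. Then dim K = 2 and the simplices of K are:

  0-simplices (6): [0], [1], [2], [3], [4], [5]
  1-simplices (12): [0,1], [0,2], [0,3], [0,5], [1,2], [1,3], [1,4], [2,4], [2,5], [3,4], [3,5], [4,5]
  2-simplices (8): [0,1,2], [0,1,3], [0,2,5], [0,3,5], [1,2,4], [1,3,4], [2,4,5], [3,4,5]

giving chain groups C_0 ≅ Z^6, C_1 ≅ Z^12, C_2 ≅ Z^8.

The boundary map ∂_1: C_1 → C_0 sends each edge [p,q] (with p < q) to q − p.
As a 6×12 matrix over Z this has rank 5, with invariant factors (1,1,1,1,1).

∂_2: C_2 → C_1 maps a triangle to the signed sum of its edges. For instance
  ∂[3,4,5] = [4,5] − [3,5] + [3,4],
  ∂[2,4,5] = [4,5] − [2,5] + [2,4].
The 12×8 boundary matrix has rank 7 and Smith normal form diag(1,1,1,1,1,1,1).

From H_k ≅ ker(∂_k) / im(∂_{k+1}) we obtain:

  H_0: rank C_0 − rank ∂_1 = 6 − 5 = 1, and the invariant factors of ∂_1 are all 1, so H_0 ≅ Z.
  H_1: rank ker ∂_1 − rank ∂_2 = (12 − 5) − 7 = 0, and the invariant factors of ∂_2 are all 1, so H_1 ≅ 0.
  H_2: rank ker ∂_2 − rank ∂_3 = (8 − 7) − 0 = 1, and there is no ∂_3, so H_2 ≅ Z.

(K is a triangulation of the 2-sphere S^2.)

H_0 ≅ Z,  H_1 = 0,  H_2 ≅ Z.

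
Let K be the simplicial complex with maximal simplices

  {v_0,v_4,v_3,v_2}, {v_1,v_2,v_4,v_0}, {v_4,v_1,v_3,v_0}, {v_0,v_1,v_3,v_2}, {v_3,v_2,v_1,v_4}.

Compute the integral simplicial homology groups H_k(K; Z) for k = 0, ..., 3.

K has 5 vertices, 10 edges, 10 triangles, 5 3-simplices.
rank ∂_0 = 0, rank ∂_1 = 4 ⇒ b_0 = 5 − 0 − 4 = 1; all invariant factors of ∂_1 are 1 so no torsion. So H_0 ≅ Z.
rank ∂_1 = 4, rank ∂_2 = 6 ⇒ b_1 = 10 − 4 − 6 = 0; all invariant factors of ∂_2 are 1 so no torsion. So H_1 ≅ 0.
rank ∂_2 = 6, rank ∂_3 = 4 ⇒ b_2 = 10 − 6 − 4 = 0; all invariant factors of ∂_3 are 1 so no torsion. So H_2 ≅ 0.
rank ∂_3 = 4, rank ∂_4 = 0 ⇒ b_3 = 5 − 4 − 0 = 1. So H_3 ≅ Z.

H_0 ≅ Z,  H_1 = 0,  H_2 = 0,  H_3 ≅ Z.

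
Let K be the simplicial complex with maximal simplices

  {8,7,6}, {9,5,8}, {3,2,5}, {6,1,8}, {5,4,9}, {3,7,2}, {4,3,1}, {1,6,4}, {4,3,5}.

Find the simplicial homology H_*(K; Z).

Take the total order 1 < 2 < 3 < 4 < 5 < 6 < 7 < 8 < 9 on the vertex set. Then K (dimension 2) consists of the simplices:

  0-simplices (9): [1], [2], [3], [4], [5], [6], [7], [8], [9]
  1-simplices (19): [1,3], [1,4], [1,6], [1,8], [2,3], [2,5], [2,7], [3,4], [3,5], [3,7], [4,5], [4,6], [4,9], [5,8], [5,9], [6,7], [6,8], [7,8], [8,9]
  2-simplices (9): [1,3,4], [1,4,6], [1,6,8], [2,3,5], [2,3,7], [3,4,5], [4,5,9], [5,8,9], [6,7,8]

giving chain groups C_0 ≅ Z^9, C_1 ≅ Z^19, C_2 ≅ Z^9.

The boundary map ∂_1: C_1 → C_0 is given by ∂[p,q] = [q] − [p]. For instance
  ∂[1,3] = [3] − [1].
This gives a 9×19 integer matrix of rank 8; reducing to Smith normal form yields diagonal entries (1,1,1,1,1,1,1,1).

The boundary map ∂_2: C_2 → C_1 sends each 2-simplex [p,q,r] to [q,r] − [p,r] + [p,q]. For instance
  ∂[4,5,9] = [5,9] − [4,9] + [4,5],
  ∂[1,3,4] = [3,4] − [1,4] + [1,3].
This gives a 19×9 integer matrix of rank 9; reducing to Smith normal form yields diagonal entries (1,1,1,1,1,1,1,1,1).

Now H_k = ker ∂_k / im ∂_{k+1}, so:

  H_0: rank C_0 − rank ∂_1 = 9 − 8 = 1, and the invariant factors of ∂_1 are all 1, so H_0 ≅ Z.
  H_1: rank ker ∂_1 − rank ∂_2 = (19 − 8) − 9 = 2, and the invariant factors of ∂_2 are all 1, so H_1 ≅ Z^2.
  H_2: rank ker ∂_2 − rank ∂_3 = (9 − 9) − 0 = 0, and there is no ∂_3, so H_2 ≅ 0.

As a check, the Euler characteristic is 9 − 19 + 9 = -1, which agrees with 1 − 2 + 0 = -1.

H_0 = Z,  H_1 = Z^2,  H_2 = 0.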